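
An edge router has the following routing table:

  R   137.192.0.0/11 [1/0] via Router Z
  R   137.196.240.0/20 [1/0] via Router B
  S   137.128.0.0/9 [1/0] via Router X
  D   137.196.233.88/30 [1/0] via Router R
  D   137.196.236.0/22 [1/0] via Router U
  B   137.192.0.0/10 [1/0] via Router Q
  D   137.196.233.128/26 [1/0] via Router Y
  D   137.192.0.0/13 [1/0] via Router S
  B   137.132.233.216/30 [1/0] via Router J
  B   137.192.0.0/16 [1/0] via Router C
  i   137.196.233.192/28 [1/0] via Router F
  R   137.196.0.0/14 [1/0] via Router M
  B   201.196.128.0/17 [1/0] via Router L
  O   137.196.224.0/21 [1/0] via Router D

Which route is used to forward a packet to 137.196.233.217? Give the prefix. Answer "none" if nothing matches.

137.196.0.0/14

Entries matching 137.196.233.217:
  137.128.0.0/9 (137.128.0.0 - 137.255.255.255)
  137.192.0.0/10 (137.192.0.0 - 137.255.255.255)
  137.192.0.0/11 (137.192.0.0 - 137.223.255.255)
  137.192.0.0/13 (137.192.0.0 - 137.199.255.255)
  137.196.0.0/14 (137.196.0.0 - 137.199.255.255)
Most specific is 137.196.0.0/14.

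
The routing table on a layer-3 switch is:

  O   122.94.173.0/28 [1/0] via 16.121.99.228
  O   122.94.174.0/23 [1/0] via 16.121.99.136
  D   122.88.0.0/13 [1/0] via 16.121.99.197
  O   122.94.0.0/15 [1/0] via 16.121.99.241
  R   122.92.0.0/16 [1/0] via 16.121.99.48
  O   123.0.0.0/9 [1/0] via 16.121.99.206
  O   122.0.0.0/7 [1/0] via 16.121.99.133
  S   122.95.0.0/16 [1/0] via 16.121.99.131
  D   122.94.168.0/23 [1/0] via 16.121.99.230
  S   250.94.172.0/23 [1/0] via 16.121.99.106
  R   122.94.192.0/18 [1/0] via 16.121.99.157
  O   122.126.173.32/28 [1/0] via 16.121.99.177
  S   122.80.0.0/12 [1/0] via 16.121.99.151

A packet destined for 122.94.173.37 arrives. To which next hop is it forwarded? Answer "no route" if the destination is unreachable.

16.121.99.241

Routes whose prefix contains 122.94.173.37:
  122.0.0.0/7 (122.0.0.0 - 123.255.255.255) -> 16.121.99.133
  122.80.0.0/12 (122.80.0.0 - 122.95.255.255) -> 16.121.99.151
  122.88.0.0/13 (122.88.0.0 - 122.95.255.255) -> 16.121.99.197
  122.94.0.0/15 (122.94.0.0 - 122.95.255.255) -> 16.121.99.241
More-specific entries that do NOT match:
  122.94.173.0/28 (122.94.173.0 - 122.94.173.15) does not contain 122.94.173.37
  122.126.173.32/28 (122.126.173.32 - 122.126.173.47) does not contain 122.94.173.37
  122.94.174.0/23 (122.94.174.0 - 122.94.175.255) does not contain 122.94.173.37
  122.94.168.0/23 (122.94.168.0 - 122.94.169.255) does not contain 122.94.173.37
  250.94.172.0/23 (250.94.172.0 - 250.94.173.255) does not contain 122.94.173.37
  122.94.192.0/18 (122.94.192.0 - 122.94.255.255) does not contain 122.94.173.37
  122.92.0.0/16 (122.92.0.0 - 122.92.255.255) does not contain 122.94.173.37
  122.95.0.0/16 (122.95.0.0 - 122.95.255.255) does not contain 122.94.173.37
Longest matching prefix is /15 -> next hop 16.121.99.241.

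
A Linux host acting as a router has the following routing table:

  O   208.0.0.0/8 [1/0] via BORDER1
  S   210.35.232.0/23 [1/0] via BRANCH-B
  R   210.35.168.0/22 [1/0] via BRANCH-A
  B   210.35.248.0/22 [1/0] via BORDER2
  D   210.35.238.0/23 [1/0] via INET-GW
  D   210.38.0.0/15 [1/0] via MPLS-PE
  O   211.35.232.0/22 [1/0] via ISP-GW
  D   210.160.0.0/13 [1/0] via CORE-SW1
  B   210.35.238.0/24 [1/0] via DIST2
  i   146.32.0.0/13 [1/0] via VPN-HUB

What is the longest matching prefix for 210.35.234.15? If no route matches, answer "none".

none

210.35.234.15 is outside every listed prefix and there is no default route.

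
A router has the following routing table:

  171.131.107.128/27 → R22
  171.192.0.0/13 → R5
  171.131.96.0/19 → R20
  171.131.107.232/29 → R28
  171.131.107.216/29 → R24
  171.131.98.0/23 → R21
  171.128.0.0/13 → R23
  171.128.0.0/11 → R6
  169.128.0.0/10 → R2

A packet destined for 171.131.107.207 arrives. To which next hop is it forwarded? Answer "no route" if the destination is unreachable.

Routes whose prefix contains 171.131.107.207:
  171.128.0.0/11 (171.128.0.0 - 171.159.255.255) -> R6
  171.128.0.0/13 (171.128.0.0 - 171.135.255.255) -> R23
  171.131.96.0/19 (171.131.96.0 - 171.131.127.255) -> R20
More-specific entries that do NOT match:
  171.131.107.232/29 (171.131.107.232 - 171.131.107.239) does not contain 171.131.107.207
  171.131.107.216/29 (171.131.107.216 - 171.131.107.223) does not contain 171.131.107.207
  171.131.107.128/27 (171.131.107.128 - 171.131.107.159) does not contain 171.131.107.207
  171.131.98.0/23 (171.131.98.0 - 171.131.99.255) does not contain 171.131.107.207
Longest matching prefix is /19 -> next hop R20.

R20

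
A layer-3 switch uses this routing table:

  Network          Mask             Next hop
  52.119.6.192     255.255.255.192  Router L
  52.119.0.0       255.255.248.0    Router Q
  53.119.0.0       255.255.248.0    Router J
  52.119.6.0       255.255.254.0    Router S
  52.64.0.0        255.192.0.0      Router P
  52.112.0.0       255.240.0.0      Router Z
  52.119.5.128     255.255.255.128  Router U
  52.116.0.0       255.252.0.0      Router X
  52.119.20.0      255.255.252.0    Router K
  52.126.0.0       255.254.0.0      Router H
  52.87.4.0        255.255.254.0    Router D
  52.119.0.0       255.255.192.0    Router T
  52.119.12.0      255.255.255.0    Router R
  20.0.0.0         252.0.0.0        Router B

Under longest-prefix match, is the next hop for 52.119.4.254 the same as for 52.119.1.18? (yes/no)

52.119.4.254: longest match 52.119.0.0/21 -> Router Q
52.119.1.18: longest match 52.119.0.0/21 -> Router Q

yes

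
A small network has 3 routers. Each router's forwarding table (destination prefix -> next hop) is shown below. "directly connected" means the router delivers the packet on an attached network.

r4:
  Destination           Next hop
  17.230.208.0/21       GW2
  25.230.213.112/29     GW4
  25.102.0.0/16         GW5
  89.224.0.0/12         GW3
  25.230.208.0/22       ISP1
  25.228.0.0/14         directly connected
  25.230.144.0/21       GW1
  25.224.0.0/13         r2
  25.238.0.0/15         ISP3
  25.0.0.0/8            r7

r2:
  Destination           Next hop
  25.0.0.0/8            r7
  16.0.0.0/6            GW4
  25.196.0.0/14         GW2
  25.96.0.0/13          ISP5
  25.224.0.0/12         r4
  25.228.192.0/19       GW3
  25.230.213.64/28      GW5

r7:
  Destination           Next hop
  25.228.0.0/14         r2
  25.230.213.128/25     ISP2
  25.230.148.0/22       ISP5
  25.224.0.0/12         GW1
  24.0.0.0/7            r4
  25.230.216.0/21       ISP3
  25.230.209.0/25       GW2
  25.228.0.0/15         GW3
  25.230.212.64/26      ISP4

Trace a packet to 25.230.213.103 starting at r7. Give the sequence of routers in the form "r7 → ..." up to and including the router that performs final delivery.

At r7: longest match for 25.230.213.103 is 25.228.0.0/14 -> r2
At r2: longest match for 25.230.213.103 is 25.224.0.0/12 -> r4
At r4: longest match for 25.230.213.103 is 25.228.0.0/14 -> directly connected

r7 → r2 → r4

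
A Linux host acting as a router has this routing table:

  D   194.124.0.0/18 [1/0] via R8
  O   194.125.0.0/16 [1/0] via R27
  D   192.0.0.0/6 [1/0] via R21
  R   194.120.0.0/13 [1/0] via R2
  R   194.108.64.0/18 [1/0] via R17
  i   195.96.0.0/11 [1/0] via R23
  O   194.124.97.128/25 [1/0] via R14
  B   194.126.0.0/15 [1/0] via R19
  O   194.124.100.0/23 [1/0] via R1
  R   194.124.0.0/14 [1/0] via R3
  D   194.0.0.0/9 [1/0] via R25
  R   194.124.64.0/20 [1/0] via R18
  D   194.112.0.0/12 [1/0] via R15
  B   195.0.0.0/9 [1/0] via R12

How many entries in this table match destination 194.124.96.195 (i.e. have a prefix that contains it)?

Prefixes containing 194.124.96.195:
  192.0.0.0/6 (192.0.0.0 - 195.255.255.255)
  194.0.0.0/9 (194.0.0.0 - 194.127.255.255)
  194.112.0.0/12 (194.112.0.0 - 194.127.255.255)
  194.120.0.0/13 (194.120.0.0 - 194.127.255.255)
  194.124.0.0/14 (194.124.0.0 - 194.127.255.255)
Total matching entries: 5.

5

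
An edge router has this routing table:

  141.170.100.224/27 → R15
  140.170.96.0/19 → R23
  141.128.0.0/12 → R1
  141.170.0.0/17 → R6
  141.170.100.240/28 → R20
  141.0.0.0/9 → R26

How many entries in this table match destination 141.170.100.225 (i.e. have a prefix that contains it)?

2

Prefixes containing 141.170.100.225:
  141.170.0.0/17 (141.170.0.0 - 141.170.127.255)
  141.170.100.224/27 (141.170.100.224 - 141.170.100.255)
Total matching entries: 2.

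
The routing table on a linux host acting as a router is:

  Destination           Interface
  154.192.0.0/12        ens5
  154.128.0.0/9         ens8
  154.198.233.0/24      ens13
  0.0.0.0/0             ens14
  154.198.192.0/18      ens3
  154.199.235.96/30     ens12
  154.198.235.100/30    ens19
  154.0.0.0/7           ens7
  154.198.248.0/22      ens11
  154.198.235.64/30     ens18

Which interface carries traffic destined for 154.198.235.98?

ens3

Routes whose prefix contains 154.198.235.98:
  0.0.0.0/0 (default, matches everything) -> ens14
  154.0.0.0/7 (154.0.0.0 - 155.255.255.255) -> ens7
  154.128.0.0/9 (154.128.0.0 - 154.255.255.255) -> ens8
  154.192.0.0/12 (154.192.0.0 - 154.207.255.255) -> ens5
  154.198.192.0/18 (154.198.192.0 - 154.198.255.255) -> ens3
More-specific entries that do NOT match:
  154.199.235.96/30 (154.199.235.96 - 154.199.235.99) does not contain 154.198.235.98
  154.198.235.100/30 (154.198.235.100 - 154.198.235.103) does not contain 154.198.235.98
  154.198.235.64/30 (154.198.235.64 - 154.198.235.67) does not contain 154.198.235.98
  154.198.233.0/24 (154.198.233.0 - 154.198.233.255) does not contain 154.198.235.98
  154.198.248.0/22 (154.198.248.0 - 154.198.251.255) does not contain 154.198.235.98
Longest matching prefix is /18 -> interface ens3.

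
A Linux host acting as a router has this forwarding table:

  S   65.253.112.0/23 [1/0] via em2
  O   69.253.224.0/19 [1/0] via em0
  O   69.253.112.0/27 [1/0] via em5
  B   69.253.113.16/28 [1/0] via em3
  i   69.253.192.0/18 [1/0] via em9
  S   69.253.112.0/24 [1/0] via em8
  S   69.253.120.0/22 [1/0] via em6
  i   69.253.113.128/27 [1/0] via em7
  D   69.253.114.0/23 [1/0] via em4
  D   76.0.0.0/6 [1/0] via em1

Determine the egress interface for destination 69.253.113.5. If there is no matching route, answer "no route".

no route

No entry's prefix contains 69.253.113.5; there is no default route.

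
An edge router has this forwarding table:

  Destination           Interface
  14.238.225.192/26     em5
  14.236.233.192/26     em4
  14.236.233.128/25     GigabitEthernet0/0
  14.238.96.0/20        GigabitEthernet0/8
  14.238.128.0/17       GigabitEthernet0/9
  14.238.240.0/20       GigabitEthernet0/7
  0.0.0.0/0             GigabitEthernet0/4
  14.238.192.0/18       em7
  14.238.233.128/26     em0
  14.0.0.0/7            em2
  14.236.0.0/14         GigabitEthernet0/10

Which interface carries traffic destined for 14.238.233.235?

Routes whose prefix contains 14.238.233.235:
  0.0.0.0/0 (default, matches everything) -> GigabitEthernet0/4
  14.0.0.0/7 (14.0.0.0 - 15.255.255.255) -> em2
  14.236.0.0/14 (14.236.0.0 - 14.239.255.255) -> GigabitEthernet0/10
  14.238.128.0/17 (14.238.128.0 - 14.238.255.255) -> GigabitEthernet0/9
  14.238.192.0/18 (14.238.192.0 - 14.238.255.255) -> em7
More-specific entries that do NOT match:
  14.238.225.192/26 (14.238.225.192 - 14.238.225.255) does not contain 14.238.233.235
  14.236.233.192/26 (14.236.233.192 - 14.236.233.255) does not contain 14.238.233.235
  14.238.233.128/26 (14.238.233.128 - 14.238.233.191) does not contain 14.238.233.235
  14.236.233.128/25 (14.236.233.128 - 14.236.233.255) does not contain 14.238.233.235
  14.238.96.0/20 (14.238.96.0 - 14.238.111.255) does not contain 14.238.233.235
  14.238.240.0/20 (14.238.240.0 - 14.238.255.255) does not contain 14.238.233.235
Longest matching prefix is /18 -> interface em7.

em7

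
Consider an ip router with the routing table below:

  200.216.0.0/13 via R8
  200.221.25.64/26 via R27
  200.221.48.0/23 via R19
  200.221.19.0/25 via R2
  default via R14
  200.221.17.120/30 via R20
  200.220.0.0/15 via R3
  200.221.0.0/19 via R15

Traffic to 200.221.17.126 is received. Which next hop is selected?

R15

Routes whose prefix contains 200.221.17.126:
  0.0.0.0/0 (default, matches everything) -> R14
  200.216.0.0/13 (200.216.0.0 - 200.223.255.255) -> R8
  200.220.0.0/15 (200.220.0.0 - 200.221.255.255) -> R3
  200.221.0.0/19 (200.221.0.0 - 200.221.31.255) -> R15
More-specific entries that do NOT match:
  200.221.17.120/30 (200.221.17.120 - 200.221.17.123) does not contain 200.221.17.126
  200.221.25.64/26 (200.221.25.64 - 200.221.25.127) does not contain 200.221.17.126
  200.221.19.0/25 (200.221.19.0 - 200.221.19.127) does not contain 200.221.17.126
  200.221.48.0/23 (200.221.48.0 - 200.221.49.255) does not contain 200.221.17.126
Longest matching prefix is /19 -> next hop R15.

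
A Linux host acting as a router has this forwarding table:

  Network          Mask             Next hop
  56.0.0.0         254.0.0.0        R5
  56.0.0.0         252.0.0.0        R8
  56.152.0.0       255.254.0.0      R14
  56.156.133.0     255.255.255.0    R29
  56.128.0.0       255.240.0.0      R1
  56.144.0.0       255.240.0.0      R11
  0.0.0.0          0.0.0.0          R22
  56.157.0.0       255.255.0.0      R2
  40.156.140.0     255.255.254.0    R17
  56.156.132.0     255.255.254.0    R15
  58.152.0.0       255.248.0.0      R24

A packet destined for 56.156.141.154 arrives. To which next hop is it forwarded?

R11

Routes whose prefix contains 56.156.141.154:
  0.0.0.0/0 (default, matches everything) -> R22
  56.0.0.0/6 (56.0.0.0 - 59.255.255.255) -> R8
  56.0.0.0/7 (56.0.0.0 - 57.255.255.255) -> R5
  56.144.0.0/12 (56.144.0.0 - 56.159.255.255) -> R11
More-specific entries that do NOT match:
  56.156.133.0/24 (56.156.133.0 - 56.156.133.255) does not contain 56.156.141.154
  40.156.140.0/23 (40.156.140.0 - 40.156.141.255) does not contain 56.156.141.154
  56.156.132.0/23 (56.156.132.0 - 56.156.133.255) does not contain 56.156.141.154
  56.157.0.0/16 (56.157.0.0 - 56.157.255.255) does not contain 56.156.141.154
  56.152.0.0/15 (56.152.0.0 - 56.153.255.255) does not contain 56.156.141.154
  58.152.0.0/13 (58.152.0.0 - 58.159.255.255) does not contain 56.156.141.154
Longest matching prefix is /12 -> next hop R11.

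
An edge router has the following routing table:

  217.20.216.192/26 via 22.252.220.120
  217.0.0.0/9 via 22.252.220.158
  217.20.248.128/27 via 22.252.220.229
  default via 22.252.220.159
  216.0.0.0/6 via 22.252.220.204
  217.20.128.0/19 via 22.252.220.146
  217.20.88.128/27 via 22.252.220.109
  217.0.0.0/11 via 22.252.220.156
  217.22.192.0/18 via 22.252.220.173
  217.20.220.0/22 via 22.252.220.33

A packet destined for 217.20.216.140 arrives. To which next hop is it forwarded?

22.252.220.156

Routes whose prefix contains 217.20.216.140:
  0.0.0.0/0 (default, matches everything) -> 22.252.220.159
  216.0.0.0/6 (216.0.0.0 - 219.255.255.255) -> 22.252.220.204
  217.0.0.0/9 (217.0.0.0 - 217.127.255.255) -> 22.252.220.158
  217.0.0.0/11 (217.0.0.0 - 217.31.255.255) -> 22.252.220.156
More-specific entries that do NOT match:
  217.20.248.128/27 (217.20.248.128 - 217.20.248.159) does not contain 217.20.216.140
  217.20.88.128/27 (217.20.88.128 - 217.20.88.159) does not contain 217.20.216.140
  217.20.216.192/26 (217.20.216.192 - 217.20.216.255) does not contain 217.20.216.140
  217.20.220.0/22 (217.20.220.0 - 217.20.223.255) does not contain 217.20.216.140
  217.20.128.0/19 (217.20.128.0 - 217.20.159.255) does not contain 217.20.216.140
  217.22.192.0/18 (217.22.192.0 - 217.22.255.255) does not contain 217.20.216.140
Longest matching prefix is /11 -> next hop 22.252.220.156.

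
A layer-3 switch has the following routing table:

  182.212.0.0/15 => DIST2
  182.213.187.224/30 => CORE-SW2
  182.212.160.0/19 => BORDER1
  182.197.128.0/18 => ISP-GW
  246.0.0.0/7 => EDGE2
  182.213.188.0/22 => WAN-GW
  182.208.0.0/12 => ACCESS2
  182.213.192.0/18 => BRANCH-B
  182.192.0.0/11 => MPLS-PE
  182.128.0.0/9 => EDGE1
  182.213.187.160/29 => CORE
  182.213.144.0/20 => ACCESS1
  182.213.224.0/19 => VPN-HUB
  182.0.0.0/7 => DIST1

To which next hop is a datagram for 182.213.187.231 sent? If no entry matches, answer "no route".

Routes whose prefix contains 182.213.187.231:
  182.0.0.0/7 (182.0.0.0 - 183.255.255.255) -> DIST1
  182.128.0.0/9 (182.128.0.0 - 182.255.255.255) -> EDGE1
  182.192.0.0/11 (182.192.0.0 - 182.223.255.255) -> MPLS-PE
  182.208.0.0/12 (182.208.0.0 - 182.223.255.255) -> ACCESS2
  182.212.0.0/15 (182.212.0.0 - 182.213.255.255) -> DIST2
More-specific entries that do NOT match:
  182.213.187.224/30 (182.213.187.224 - 182.213.187.227) does not contain 182.213.187.231
  182.213.187.160/29 (182.213.187.160 - 182.213.187.167) does not contain 182.213.187.231
  182.213.188.0/22 (182.213.188.0 - 182.213.191.255) does not contain 182.213.187.231
  182.213.144.0/20 (182.213.144.0 - 182.213.159.255) does not contain 182.213.187.231
  182.212.160.0/19 (182.212.160.0 - 182.212.191.255) does not contain 182.213.187.231
  182.213.224.0/19 (182.213.224.0 - 182.213.255.255) does not contain 182.213.187.231
  182.197.128.0/18 (182.197.128.0 - 182.197.191.255) does not contain 182.213.187.231
  182.213.192.0/18 (182.213.192.0 - 182.213.255.255) does not contain 182.213.187.231
Longest matching prefix is /15 -> next hop DIST2.

DIST2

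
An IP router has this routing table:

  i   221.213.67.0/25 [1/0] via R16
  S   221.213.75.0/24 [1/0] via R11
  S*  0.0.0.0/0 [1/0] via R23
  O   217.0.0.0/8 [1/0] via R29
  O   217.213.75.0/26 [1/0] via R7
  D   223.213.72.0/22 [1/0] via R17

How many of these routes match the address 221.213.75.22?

2

Prefixes containing 221.213.75.22:
  0.0.0.0/0 (default, matches everything)
  221.213.75.0/24 (221.213.75.0 - 221.213.75.255)
Total matching entries: 2.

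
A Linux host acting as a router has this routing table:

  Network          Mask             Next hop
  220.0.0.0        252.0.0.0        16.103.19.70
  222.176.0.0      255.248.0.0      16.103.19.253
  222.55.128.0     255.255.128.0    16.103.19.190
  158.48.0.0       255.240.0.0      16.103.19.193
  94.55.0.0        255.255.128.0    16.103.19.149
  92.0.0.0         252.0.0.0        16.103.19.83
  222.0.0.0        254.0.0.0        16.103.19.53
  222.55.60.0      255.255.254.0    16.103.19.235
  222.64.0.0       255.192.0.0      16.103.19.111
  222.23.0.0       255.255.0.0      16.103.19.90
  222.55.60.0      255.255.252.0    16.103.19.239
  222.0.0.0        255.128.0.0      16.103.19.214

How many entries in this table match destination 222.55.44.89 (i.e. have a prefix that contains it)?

3

Prefixes containing 222.55.44.89:
  220.0.0.0/6 (220.0.0.0 - 223.255.255.255)
  222.0.0.0/7 (222.0.0.0 - 223.255.255.255)
  222.0.0.0/9 (222.0.0.0 - 222.127.255.255)
Total matching entries: 3.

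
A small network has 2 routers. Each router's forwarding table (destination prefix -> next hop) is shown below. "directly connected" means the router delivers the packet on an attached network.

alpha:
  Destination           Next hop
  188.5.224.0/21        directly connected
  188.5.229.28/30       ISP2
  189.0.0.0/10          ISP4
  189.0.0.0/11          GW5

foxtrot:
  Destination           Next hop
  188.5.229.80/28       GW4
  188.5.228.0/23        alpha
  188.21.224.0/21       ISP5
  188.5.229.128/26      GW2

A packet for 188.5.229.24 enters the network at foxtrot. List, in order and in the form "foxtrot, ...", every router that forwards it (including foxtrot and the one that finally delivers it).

At foxtrot: longest match for 188.5.229.24 is 188.5.228.0/23 -> alpha
At alpha: longest match for 188.5.229.24 is 188.5.224.0/21 -> directly connected

foxtrot, alpha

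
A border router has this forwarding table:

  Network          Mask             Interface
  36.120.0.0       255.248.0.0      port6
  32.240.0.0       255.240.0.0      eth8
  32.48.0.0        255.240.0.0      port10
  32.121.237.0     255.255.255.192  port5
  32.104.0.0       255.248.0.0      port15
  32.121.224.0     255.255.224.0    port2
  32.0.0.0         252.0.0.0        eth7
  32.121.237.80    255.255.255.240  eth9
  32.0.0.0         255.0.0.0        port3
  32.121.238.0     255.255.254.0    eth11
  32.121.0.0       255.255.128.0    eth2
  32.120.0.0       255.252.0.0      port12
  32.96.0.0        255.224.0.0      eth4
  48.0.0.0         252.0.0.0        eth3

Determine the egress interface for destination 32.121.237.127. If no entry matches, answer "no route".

port2

Routes whose prefix contains 32.121.237.127:
  32.0.0.0/6 (32.0.0.0 - 35.255.255.255) -> eth7
  32.0.0.0/8 (32.0.0.0 - 32.255.255.255) -> port3
  32.96.0.0/11 (32.96.0.0 - 32.127.255.255) -> eth4
  32.120.0.0/14 (32.120.0.0 - 32.123.255.255) -> port12
  32.121.224.0/19 (32.121.224.0 - 32.121.255.255) -> port2
More-specific entries that do NOT match:
  32.121.237.80/28 (32.121.237.80 - 32.121.237.95) does not contain 32.121.237.127
  32.121.237.0/26 (32.121.237.0 - 32.121.237.63) does not contain 32.121.237.127
  32.121.238.0/23 (32.121.238.0 - 32.121.239.255) does not contain 32.121.237.127
Longest matching prefix is /19 -> interface port2.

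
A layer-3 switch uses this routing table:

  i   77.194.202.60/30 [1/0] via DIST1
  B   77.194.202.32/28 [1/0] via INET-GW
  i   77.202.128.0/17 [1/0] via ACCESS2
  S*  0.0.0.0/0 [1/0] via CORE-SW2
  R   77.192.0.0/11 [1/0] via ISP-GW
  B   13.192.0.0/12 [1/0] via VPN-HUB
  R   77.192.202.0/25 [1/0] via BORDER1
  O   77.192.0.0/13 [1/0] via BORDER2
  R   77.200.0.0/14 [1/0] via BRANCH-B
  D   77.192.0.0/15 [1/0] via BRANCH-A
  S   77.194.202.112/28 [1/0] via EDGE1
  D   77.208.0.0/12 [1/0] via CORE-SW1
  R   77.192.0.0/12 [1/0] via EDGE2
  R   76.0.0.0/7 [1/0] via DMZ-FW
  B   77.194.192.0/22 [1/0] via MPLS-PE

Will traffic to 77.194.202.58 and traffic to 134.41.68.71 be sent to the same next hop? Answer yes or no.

77.194.202.58: longest match 77.192.0.0/13 -> BORDER2
134.41.68.71: longest match 0.0.0.0/0 -> CORE-SW2

no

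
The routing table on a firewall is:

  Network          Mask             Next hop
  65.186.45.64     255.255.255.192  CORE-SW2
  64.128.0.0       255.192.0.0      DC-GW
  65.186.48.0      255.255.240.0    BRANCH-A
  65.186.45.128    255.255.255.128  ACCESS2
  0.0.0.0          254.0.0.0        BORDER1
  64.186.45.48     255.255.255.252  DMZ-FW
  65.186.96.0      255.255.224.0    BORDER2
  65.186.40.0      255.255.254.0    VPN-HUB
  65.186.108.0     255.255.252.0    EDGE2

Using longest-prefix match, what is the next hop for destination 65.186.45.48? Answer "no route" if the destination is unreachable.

no route

No entry's prefix contains 65.186.45.48; there is no default route.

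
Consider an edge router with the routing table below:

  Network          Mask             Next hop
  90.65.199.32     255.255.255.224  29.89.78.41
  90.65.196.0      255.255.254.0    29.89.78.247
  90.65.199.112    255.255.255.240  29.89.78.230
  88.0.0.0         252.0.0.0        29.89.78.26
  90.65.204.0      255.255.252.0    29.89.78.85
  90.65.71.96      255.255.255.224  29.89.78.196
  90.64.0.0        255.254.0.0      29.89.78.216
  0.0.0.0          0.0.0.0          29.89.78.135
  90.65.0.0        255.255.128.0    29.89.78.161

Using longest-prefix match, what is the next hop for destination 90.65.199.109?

29.89.78.216

Routes whose prefix contains 90.65.199.109:
  0.0.0.0/0 (default, matches everything) -> 29.89.78.135
  88.0.0.0/6 (88.0.0.0 - 91.255.255.255) -> 29.89.78.26
  90.64.0.0/15 (90.64.0.0 - 90.65.255.255) -> 29.89.78.216
More-specific entries that do NOT match:
  90.65.199.112/28 (90.65.199.112 - 90.65.199.127) does not contain 90.65.199.109
  90.65.199.32/27 (90.65.199.32 - 90.65.199.63) does not contain 90.65.199.109
  90.65.71.96/27 (90.65.71.96 - 90.65.71.127) does not contain 90.65.199.109
  90.65.196.0/23 (90.65.196.0 - 90.65.197.255) does not contain 90.65.199.109
  90.65.204.0/22 (90.65.204.0 - 90.65.207.255) does not contain 90.65.199.109
  90.65.0.0/17 (90.65.0.0 - 90.65.127.255) does not contain 90.65.199.109
Longest matching prefix is /15 -> next hop 29.89.78.216.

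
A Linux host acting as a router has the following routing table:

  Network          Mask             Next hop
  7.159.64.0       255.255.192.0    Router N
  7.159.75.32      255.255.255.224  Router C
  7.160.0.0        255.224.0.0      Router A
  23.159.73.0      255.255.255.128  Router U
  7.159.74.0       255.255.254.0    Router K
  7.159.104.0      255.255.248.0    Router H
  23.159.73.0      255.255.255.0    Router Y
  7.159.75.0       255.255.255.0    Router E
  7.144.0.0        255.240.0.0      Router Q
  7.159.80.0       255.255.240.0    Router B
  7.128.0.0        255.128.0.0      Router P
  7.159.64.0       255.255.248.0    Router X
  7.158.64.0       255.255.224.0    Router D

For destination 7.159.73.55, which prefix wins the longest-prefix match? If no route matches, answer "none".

7.159.64.0/18

Entries matching 7.159.73.55:
  7.128.0.0/9 (7.128.0.0 - 7.255.255.255)
  7.144.0.0/12 (7.144.0.0 - 7.159.255.255)
  7.159.64.0/18 (7.159.64.0 - 7.159.127.255)
Most specific is 7.159.64.0/18.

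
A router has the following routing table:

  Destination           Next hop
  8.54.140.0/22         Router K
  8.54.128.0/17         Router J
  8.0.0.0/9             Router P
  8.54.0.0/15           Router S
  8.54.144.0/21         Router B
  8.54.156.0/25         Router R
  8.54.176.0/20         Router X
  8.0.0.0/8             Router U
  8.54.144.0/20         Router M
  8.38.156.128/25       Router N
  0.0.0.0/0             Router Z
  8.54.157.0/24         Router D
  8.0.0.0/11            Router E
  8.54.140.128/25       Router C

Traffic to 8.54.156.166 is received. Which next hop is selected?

Router M

Routes whose prefix contains 8.54.156.166:
  0.0.0.0/0 (default, matches everything) -> Router Z
  8.0.0.0/8 (8.0.0.0 - 8.255.255.255) -> Router U
  8.0.0.0/9 (8.0.0.0 - 8.127.255.255) -> Router P
  8.54.0.0/15 (8.54.0.0 - 8.55.255.255) -> Router S
  8.54.128.0/17 (8.54.128.0 - 8.54.255.255) -> Router J
  8.54.144.0/20 (8.54.144.0 - 8.54.159.255) -> Router M
More-specific entries that do NOT match:
  8.54.156.0/25 (8.54.156.0 - 8.54.156.127) does not contain 8.54.156.166
  8.38.156.128/25 (8.38.156.128 - 8.38.156.255) does not contain 8.54.156.166
  8.54.140.128/25 (8.54.140.128 - 8.54.140.255) does not contain 8.54.156.166
  8.54.157.0/24 (8.54.157.0 - 8.54.157.255) does not contain 8.54.156.166
  8.54.140.0/22 (8.54.140.0 - 8.54.143.255) does not contain 8.54.156.166
  8.54.144.0/21 (8.54.144.0 - 8.54.151.255) does not contain 8.54.156.166
Longest matching prefix is /20 -> next hop Router M.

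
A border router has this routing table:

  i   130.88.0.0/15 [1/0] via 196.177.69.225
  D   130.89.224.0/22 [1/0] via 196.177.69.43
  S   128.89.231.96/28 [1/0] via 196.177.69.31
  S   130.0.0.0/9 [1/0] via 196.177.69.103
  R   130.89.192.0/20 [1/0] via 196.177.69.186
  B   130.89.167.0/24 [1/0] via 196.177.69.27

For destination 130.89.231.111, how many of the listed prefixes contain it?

Prefixes containing 130.89.231.111:
  130.0.0.0/9 (130.0.0.0 - 130.127.255.255)
  130.88.0.0/15 (130.88.0.0 - 130.89.255.255)
Total matching entries: 2.

2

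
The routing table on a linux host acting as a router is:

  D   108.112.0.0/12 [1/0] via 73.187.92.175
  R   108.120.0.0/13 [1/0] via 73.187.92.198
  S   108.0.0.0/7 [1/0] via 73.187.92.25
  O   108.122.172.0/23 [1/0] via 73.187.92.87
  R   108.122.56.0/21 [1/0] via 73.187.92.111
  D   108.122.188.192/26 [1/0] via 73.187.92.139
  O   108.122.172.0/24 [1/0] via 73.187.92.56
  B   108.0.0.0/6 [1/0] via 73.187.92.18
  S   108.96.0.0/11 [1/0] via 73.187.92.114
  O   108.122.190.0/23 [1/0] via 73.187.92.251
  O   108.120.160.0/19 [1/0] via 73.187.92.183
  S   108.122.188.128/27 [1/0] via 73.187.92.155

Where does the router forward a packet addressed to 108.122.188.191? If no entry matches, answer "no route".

73.187.92.198

Routes whose prefix contains 108.122.188.191:
  108.0.0.0/6 (108.0.0.0 - 111.255.255.255) -> 73.187.92.18
  108.0.0.0/7 (108.0.0.0 - 109.255.255.255) -> 73.187.92.25
  108.96.0.0/11 (108.96.0.0 - 108.127.255.255) -> 73.187.92.114
  108.112.0.0/12 (108.112.0.0 - 108.127.255.255) -> 73.187.92.175
  108.120.0.0/13 (108.120.0.0 - 108.127.255.255) -> 73.187.92.198
More-specific entries that do NOT match:
  108.122.188.128/27 (108.122.188.128 - 108.122.188.159) does not contain 108.122.188.191
  108.122.188.192/26 (108.122.188.192 - 108.122.188.255) does not contain 108.122.188.191
  108.122.172.0/24 (108.122.172.0 - 108.122.172.255) does not contain 108.122.188.191
  108.122.172.0/23 (108.122.172.0 - 108.122.173.255) does not contain 108.122.188.191
  108.122.190.0/23 (108.122.190.0 - 108.122.191.255) does not contain 108.122.188.191
  108.122.56.0/21 (108.122.56.0 - 108.122.63.255) does not contain 108.122.188.191
  108.120.160.0/19 (108.120.160.0 - 108.120.191.255) does not contain 108.122.188.191
Longest matching prefix is /13 -> next hop 73.187.92.198.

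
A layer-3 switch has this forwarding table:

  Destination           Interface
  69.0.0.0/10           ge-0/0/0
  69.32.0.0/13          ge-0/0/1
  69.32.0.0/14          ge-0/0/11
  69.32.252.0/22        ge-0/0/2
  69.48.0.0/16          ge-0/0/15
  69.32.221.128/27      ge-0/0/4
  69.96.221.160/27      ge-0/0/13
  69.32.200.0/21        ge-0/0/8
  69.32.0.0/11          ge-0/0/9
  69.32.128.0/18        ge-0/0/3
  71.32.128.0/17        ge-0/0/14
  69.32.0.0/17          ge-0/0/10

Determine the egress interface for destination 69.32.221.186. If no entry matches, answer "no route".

Routes whose prefix contains 69.32.221.186:
  69.0.0.0/10 (69.0.0.0 - 69.63.255.255) -> ge-0/0/0
  69.32.0.0/11 (69.32.0.0 - 69.63.255.255) -> ge-0/0/9
  69.32.0.0/13 (69.32.0.0 - 69.39.255.255) -> ge-0/0/1
  69.32.0.0/14 (69.32.0.0 - 69.35.255.255) -> ge-0/0/11
More-specific entries that do NOT match:
  69.32.221.128/27 (69.32.221.128 - 69.32.221.159) does not contain 69.32.221.186
  69.96.221.160/27 (69.96.221.160 - 69.96.221.191) does not contain 69.32.221.186
  69.32.252.0/22 (69.32.252.0 - 69.32.255.255) does not contain 69.32.221.186
  69.32.200.0/21 (69.32.200.0 - 69.32.207.255) does not contain 69.32.221.186
  69.32.128.0/18 (69.32.128.0 - 69.32.191.255) does not contain 69.32.221.186
  71.32.128.0/17 (71.32.128.0 - 71.32.255.255) does not contain 69.32.221.186
  69.32.0.0/17 (69.32.0.0 - 69.32.127.255) does not contain 69.32.221.186
  69.48.0.0/16 (69.48.0.0 - 69.48.255.255) does not contain 69.32.221.186
Longest matching prefix is /14 -> interface ge-0/0/11.

ge-0/0/11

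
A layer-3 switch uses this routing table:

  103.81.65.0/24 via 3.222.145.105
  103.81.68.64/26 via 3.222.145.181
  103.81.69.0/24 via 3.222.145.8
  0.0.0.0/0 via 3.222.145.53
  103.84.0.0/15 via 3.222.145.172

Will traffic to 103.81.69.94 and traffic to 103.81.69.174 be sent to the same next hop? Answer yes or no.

103.81.69.94: longest match 103.81.69.0/24 -> 3.222.145.8
103.81.69.174: longest match 103.81.69.0/24 -> 3.222.145.8

yes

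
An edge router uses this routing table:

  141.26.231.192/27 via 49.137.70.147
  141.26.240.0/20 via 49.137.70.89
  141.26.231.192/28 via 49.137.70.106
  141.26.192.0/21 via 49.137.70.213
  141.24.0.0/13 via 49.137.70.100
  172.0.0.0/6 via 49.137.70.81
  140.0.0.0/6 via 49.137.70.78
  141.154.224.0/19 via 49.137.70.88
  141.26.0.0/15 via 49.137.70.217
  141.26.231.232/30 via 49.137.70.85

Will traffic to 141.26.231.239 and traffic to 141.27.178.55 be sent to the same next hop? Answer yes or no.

141.26.231.239: longest match 141.26.0.0/15 -> 49.137.70.217
141.27.178.55: longest match 141.26.0.0/15 -> 49.137.70.217

yes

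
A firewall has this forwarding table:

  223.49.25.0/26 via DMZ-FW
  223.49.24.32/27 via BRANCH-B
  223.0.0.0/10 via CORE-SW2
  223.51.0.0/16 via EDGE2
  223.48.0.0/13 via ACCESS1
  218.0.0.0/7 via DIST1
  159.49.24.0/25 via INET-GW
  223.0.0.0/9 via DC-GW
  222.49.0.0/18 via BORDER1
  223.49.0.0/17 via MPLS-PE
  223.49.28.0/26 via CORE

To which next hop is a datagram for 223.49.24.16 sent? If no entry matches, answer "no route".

MPLS-PE

Routes whose prefix contains 223.49.24.16:
  223.0.0.0/9 (223.0.0.0 - 223.127.255.255) -> DC-GW
  223.0.0.0/10 (223.0.0.0 - 223.63.255.255) -> CORE-SW2
  223.48.0.0/13 (223.48.0.0 - 223.55.255.255) -> ACCESS1
  223.49.0.0/17 (223.49.0.0 - 223.49.127.255) -> MPLS-PE
More-specific entries that do NOT match:
  223.49.24.32/27 (223.49.24.32 - 223.49.24.63) does not contain 223.49.24.16
  223.49.25.0/26 (223.49.25.0 - 223.49.25.63) does not contain 223.49.24.16
  223.49.28.0/26 (223.49.28.0 - 223.49.28.63) does not contain 223.49.24.16
  159.49.24.0/25 (159.49.24.0 - 159.49.24.127) does not contain 223.49.24.16
  222.49.0.0/18 (222.49.0.0 - 222.49.63.255) does not contain 223.49.24.16
Longest matching prefix is /17 -> next hop MPLS-PE.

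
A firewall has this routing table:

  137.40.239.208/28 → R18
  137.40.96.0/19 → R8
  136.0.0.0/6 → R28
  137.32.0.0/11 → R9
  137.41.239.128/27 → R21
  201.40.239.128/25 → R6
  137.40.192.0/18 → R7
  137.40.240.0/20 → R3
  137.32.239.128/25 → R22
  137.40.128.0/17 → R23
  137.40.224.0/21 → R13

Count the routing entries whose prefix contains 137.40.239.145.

4

Prefixes containing 137.40.239.145:
  136.0.0.0/6 (136.0.0.0 - 139.255.255.255)
  137.32.0.0/11 (137.32.0.0 - 137.63.255.255)
  137.40.128.0/17 (137.40.128.0 - 137.40.255.255)
  137.40.192.0/18 (137.40.192.0 - 137.40.255.255)
Total matching entries: 4.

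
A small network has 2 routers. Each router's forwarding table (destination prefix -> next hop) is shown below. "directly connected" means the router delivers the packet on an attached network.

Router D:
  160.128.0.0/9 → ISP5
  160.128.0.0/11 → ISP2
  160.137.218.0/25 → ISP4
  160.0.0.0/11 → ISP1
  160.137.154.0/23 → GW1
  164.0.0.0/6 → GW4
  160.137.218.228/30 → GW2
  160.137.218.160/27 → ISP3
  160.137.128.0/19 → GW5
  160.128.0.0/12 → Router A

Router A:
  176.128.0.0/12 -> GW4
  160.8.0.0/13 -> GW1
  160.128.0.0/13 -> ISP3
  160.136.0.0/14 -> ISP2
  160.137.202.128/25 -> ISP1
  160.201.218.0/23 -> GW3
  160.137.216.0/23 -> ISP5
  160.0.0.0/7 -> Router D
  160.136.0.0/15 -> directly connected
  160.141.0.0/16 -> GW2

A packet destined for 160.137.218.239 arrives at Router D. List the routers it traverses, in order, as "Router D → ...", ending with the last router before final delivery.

Router D → Router A

At Router D: longest match for 160.137.218.239 is 160.128.0.0/12 -> Router A
At Router A: longest match for 160.137.218.239 is 160.136.0.0/15 -> directly connected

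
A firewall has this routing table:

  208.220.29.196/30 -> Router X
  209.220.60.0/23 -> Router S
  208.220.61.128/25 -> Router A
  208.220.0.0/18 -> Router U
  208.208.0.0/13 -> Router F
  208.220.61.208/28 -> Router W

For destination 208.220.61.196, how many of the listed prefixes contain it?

Prefixes containing 208.220.61.196:
  208.220.0.0/18 (208.220.0.0 - 208.220.63.255)
  208.220.61.128/25 (208.220.61.128 - 208.220.61.255)
Total matching entries: 2.

2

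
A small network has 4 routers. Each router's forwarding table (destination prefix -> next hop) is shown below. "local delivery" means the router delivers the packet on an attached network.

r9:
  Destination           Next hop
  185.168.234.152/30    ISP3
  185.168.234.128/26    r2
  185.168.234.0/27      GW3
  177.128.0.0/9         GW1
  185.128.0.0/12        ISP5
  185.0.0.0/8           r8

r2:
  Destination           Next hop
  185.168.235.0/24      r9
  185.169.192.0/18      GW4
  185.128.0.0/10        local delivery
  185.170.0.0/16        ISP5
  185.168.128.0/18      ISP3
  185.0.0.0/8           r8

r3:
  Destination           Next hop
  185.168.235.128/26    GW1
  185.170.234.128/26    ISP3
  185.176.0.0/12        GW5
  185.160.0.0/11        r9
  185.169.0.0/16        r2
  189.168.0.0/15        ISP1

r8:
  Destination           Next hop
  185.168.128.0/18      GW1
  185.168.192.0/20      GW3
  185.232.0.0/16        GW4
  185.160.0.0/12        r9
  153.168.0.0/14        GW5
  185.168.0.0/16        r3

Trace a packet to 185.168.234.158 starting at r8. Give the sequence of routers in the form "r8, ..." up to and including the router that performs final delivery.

At r8: longest match for 185.168.234.158 is 185.168.0.0/16 -> r3
At r3: longest match for 185.168.234.158 is 185.160.0.0/11 -> r9
At r9: longest match for 185.168.234.158 is 185.168.234.128/26 -> r2
At r2: longest match for 185.168.234.158 is 185.128.0.0/10 -> local delivery

r8, r3, r9, r2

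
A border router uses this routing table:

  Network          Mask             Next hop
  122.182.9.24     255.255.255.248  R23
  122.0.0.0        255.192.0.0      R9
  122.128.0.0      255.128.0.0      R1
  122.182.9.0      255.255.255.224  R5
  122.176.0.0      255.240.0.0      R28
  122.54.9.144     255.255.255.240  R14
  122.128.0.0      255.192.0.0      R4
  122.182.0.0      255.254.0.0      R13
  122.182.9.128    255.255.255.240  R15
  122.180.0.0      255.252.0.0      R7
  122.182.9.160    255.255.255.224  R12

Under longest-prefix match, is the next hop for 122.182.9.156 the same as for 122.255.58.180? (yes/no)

no

122.182.9.156: longest match 122.182.0.0/15 -> R13
122.255.58.180: longest match 122.128.0.0/9 -> R1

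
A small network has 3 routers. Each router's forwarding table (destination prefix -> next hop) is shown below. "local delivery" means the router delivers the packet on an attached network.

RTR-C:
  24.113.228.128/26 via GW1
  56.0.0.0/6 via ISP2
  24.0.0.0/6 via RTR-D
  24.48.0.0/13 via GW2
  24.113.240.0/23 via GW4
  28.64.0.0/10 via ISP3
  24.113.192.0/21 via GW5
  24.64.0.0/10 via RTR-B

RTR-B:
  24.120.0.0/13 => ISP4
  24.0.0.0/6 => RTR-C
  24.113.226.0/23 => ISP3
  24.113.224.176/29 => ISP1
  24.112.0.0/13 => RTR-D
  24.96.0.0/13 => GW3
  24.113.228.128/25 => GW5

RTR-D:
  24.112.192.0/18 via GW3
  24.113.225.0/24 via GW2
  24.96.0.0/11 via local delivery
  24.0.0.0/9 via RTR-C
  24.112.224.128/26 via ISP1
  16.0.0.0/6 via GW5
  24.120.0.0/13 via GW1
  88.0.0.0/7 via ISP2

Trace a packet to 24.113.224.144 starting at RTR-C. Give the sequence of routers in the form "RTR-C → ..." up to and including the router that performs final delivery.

At RTR-C: longest match for 24.113.224.144 is 24.64.0.0/10 -> RTR-B
At RTR-B: longest match for 24.113.224.144 is 24.112.0.0/13 -> RTR-D
At RTR-D: longest match for 24.113.224.144 is 24.96.0.0/11 -> local delivery

RTR-C → RTR-B → RTR-D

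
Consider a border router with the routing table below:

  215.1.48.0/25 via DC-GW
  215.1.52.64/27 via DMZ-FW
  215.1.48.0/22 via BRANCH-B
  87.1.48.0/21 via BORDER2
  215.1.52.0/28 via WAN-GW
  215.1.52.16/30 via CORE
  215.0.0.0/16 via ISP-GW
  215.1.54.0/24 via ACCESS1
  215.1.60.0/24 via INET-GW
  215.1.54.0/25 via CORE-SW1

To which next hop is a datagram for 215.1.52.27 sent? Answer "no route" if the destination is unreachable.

no route

No entry's prefix contains 215.1.52.27; there is no default route.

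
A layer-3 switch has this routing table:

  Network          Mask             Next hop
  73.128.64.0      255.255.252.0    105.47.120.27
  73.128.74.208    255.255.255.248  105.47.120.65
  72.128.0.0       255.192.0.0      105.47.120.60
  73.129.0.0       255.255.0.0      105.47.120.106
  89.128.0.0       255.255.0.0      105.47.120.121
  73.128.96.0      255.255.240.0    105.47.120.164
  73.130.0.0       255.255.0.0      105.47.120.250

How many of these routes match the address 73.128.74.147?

No listed prefix contains 73.128.74.147.
Total matching entries: 0.

0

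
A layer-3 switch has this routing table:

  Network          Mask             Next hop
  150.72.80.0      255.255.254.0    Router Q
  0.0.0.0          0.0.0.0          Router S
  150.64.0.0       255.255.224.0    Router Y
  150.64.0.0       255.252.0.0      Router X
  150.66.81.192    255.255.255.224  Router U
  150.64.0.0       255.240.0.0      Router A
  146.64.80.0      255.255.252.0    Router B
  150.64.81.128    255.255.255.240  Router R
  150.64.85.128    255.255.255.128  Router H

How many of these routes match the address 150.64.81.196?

3

Prefixes containing 150.64.81.196:
  0.0.0.0/0 (default, matches everything)
  150.64.0.0/12 (150.64.0.0 - 150.79.255.255)
  150.64.0.0/14 (150.64.0.0 - 150.67.255.255)
Total matching entries: 3.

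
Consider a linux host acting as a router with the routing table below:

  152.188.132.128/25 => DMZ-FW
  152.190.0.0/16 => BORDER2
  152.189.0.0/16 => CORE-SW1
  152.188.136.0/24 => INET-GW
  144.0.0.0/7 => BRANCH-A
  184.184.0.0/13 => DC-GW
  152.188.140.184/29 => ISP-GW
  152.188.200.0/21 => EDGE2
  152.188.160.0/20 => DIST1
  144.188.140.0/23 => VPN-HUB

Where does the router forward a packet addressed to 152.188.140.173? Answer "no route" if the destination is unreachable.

no route

No entry's prefix contains 152.188.140.173; there is no default route.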